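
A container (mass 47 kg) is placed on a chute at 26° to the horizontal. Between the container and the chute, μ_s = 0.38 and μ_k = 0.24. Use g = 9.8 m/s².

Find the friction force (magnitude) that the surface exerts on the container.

Normal force: N = m g cos θ = 47 × 9.8 × cos 26° = 414 N.
Along the slope the weight component is m g sin θ = 201.9 N; friction must supply exactly this, acting up-slope.
Maximum static friction available: μ_s N = 0.38 × 414 = 157.3 N.
|201.9| exceeds 157.3 N, so the container slips down-slope; friction is kinetic, f = μ_k N = 0.24×414 = 99.4 N.

f ≈ 99.4 N (up the incline)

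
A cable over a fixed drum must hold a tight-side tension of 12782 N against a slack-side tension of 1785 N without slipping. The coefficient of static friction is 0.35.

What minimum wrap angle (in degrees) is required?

T₂/T₁ = e^{μβ} → β = ln(T₂/T₁)/μ.
β = ln(12782/1785)/0.35 = 1.969/0.35 = 5.625 rad.
In degrees: β = 5.625 × 180/π = 322°.

β_min ≈ 322°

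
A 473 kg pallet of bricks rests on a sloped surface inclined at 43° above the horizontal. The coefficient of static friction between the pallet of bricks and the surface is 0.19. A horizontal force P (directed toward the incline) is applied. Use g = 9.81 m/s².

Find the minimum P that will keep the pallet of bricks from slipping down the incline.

The pallet of bricks tends to slide down (tan θ > μ_s), so at the point of impending slip friction acts up-slope at its limit: f = μ_s N.
Perpendicular to the incline: N = m g cos θ + P sin θ.
Along the incline: P cos θ + μ_s N = m g sin θ, i.e. P cos θ + μ_s (m g cos θ + P sin θ) = m g sin θ.
Solving, P (cos θ + μ_s sin θ) = m g (sin θ − μ_s cos θ), so P = 4640×0.543/0.8609 = 2930 N.

P_min ≈ 2930 N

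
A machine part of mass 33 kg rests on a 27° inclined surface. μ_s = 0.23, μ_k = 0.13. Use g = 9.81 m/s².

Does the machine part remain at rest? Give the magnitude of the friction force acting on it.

f ≈ 37.5 N

N = m g cos θ = 288 N.
Down-slope weight component: m g sin θ = 147 N.
μ_s N = 66.3 N.
147 > 66.3 N, so it slides; kinetic friction f = μ_k N = 0.13×288 = 37.5 N.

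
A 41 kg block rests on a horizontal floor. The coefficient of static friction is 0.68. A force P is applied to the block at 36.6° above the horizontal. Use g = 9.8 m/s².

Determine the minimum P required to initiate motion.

P ≈ 226 N

N = m g − P sin α (the pull lifts the block).
At impending slip, P cos α = μ_s N = μ_s (m g − P sin α).
Solving: P (cos α + μ_s sin α) = μ_s m g → P = 0.68×402/(cos 36.6° + 0.68 sin 36.6°) = 273/1.208 = 226 N.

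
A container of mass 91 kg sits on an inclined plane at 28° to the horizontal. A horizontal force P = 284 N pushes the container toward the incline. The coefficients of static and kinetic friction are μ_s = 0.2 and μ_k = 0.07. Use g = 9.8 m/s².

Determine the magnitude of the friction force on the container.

f ≈ 168 N (up the incline)

Resolve perpendicular to the incline: N = m g cos θ + P sin θ = 91×9.8×cos 28° + 284×sin 28° = 920.7 N.
Along the incline, the net driving force (taking up-slope positive) is P cos θ − m g sin θ = 250.8 − 418.7 = -167.9 N, so equilibrium requires friction f = 167.9 N (up-slope).
The limit of static friction is μ_s N = 184.1 N.
Since 167.9 N is within the 184.1 N limit, the container stays put and friction is exactly 168 N.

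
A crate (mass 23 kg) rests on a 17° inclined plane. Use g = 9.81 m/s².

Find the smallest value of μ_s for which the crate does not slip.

At the slip threshold m g sin θ = μ_s m g cos θ, so μ_s,min = tan θ.
μ_s,min = tan 17° = 0.306.

μ_s,min ≈ 0.306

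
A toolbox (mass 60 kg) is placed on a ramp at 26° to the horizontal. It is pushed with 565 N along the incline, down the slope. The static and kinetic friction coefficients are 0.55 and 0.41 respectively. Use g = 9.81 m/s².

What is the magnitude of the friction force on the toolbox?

f ≈ 217 N (up the incline)

The normal reaction is N = m g cos θ = 529 N.
Parallel to the incline, ΣF = 0 gives f = m g sin θ + P = 258 + 565 = 823 N (up-slope positive).
Maximum static friction available: μ_s N = 0.55 × 529 = 291 N.
|823| exceeds 291 N, so the toolbox slips down-slope; friction is kinetic, f = μ_k N = 0.41×529 = 217 N.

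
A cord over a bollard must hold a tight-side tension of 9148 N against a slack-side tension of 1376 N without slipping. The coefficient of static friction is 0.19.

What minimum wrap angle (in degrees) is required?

T₂/T₁ = e^{μβ} → β = ln(T₂/T₁)/μ.
β = ln(9148/1376)/0.19 = 1.894/0.19 = 9.97 rad.
In degrees: β = 9.97 × 180/π = 571°.

β_min ≈ 571°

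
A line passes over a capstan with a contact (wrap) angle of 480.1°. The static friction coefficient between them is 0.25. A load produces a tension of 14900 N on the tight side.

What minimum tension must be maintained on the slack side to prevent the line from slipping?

T_min ≈ 1830 N

Capstan equation at impending slip: T_tight/T_slack = e^{μβ}.
β = 480.1° = 8.379 rad; e^{μβ} = e^{0.25×8.379} = 8.124.
T_slack = T_tight / e^{μβ} = 14900 / 8.124 = 1830 N.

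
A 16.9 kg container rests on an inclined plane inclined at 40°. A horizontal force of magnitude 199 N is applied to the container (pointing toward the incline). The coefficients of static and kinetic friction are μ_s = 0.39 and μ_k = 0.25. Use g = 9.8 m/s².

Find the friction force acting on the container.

f ≈ 46 N (down the incline)

Resolve perpendicular to the incline: N = m g cos θ + P sin θ = 16.9×9.8×cos 40° + 199×sin 40° = 254.8 N.
Parallel to the incline: P cos θ − m g sin θ = 152.4 − 106.5 = 45.98 N; the friction needed to balance this is 45.98 N acting down the slope.
Maximum static friction: μ_s N = 0.39 × 254.8 = 99.37 N.
Since 45.98 N is within the 99.37 N limit, the container stays put and friction is exactly 46 N.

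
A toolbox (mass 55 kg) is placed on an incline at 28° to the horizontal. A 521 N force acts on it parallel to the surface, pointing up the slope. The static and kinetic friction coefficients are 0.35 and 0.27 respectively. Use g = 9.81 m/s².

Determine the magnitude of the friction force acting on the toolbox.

f ≈ 129 N (down the incline)

Normal force: N = m g cos θ = 55 × 9.81 × cos 28° = 476.4 N.
For equilibrium along the incline the friction force must supply f = m g sin θ − P = 253.3 − 521 = -267.7 N (positive meaning up-slope).
The static-friction ceiling is μ_s N = 0.35 × 476.4 = 166.7 N.
Since |-267.7| > 166.7 N, static friction cannot hold it; the toolbox slides up the incline and kinetic friction applies: f = μ_k N = 0.27 × 476.4 = 129 N.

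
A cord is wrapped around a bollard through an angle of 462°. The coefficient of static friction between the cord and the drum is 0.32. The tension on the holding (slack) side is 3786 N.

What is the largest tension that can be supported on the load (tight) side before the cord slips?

T_max ≈ 50000 N

At impending slip the capstan equation gives T₂/T₁ = e^{μβ} with β in radians.
β = 462° × π/180 = 8.063 rad.
e^{μβ} = e^{0.32×8.063} = 13.2.
T₂ = T₁ · e^{μβ} = 3786 × 13.2 = 50000 N.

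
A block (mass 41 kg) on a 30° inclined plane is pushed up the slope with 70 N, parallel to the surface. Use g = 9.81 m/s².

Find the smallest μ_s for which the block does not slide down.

μ_s,min ≈ 0.376

N = m g cos θ = 348.3 N.
Friction must make up the shortfall along the incline: f = m g sin θ − P = 201.1 − 70 = 131.1 N.
At the threshold f = μ_s N, so μ_s,min = 131.1/348.3 = 0.376.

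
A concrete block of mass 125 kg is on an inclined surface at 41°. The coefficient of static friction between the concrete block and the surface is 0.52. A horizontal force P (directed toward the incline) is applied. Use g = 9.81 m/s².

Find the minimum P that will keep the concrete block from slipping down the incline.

The concrete block tends to slide down (tan θ > μ_s), so at the point of impending slip friction acts up-slope at its limit: f = μ_s N.
Perpendicular to the incline: N = m g cos θ + P sin θ.
Along the incline: P cos θ + μ_s N = m g sin θ, i.e. P cos θ + μ_s (m g cos θ + P sin θ) = m g sin θ.
Solving, P (cos θ + μ_s sin θ) = m g (sin θ − μ_s cos θ), so P = 1230×0.2636/1.096 = 295 N.

P_min ≈ 295 N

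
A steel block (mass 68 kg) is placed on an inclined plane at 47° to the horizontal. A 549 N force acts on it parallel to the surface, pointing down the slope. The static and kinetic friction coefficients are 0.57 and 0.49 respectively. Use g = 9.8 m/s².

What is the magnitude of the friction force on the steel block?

Perpendicular to the surface, N = m g cos θ = 68·9.8·cos 47° = 454.5 N.
Parallel to the incline, ΣF = 0 gives f = m g sin θ + P = 487.4 + 549 = 1036 N (up-slope positive).
Static friction can supply at most μ_s N = 259.1 N.
|1036| exceeds 259.1 N, so the steel block slips down-slope; friction is kinetic, f = μ_k N = 0.49×454.5 = 223 N.

f ≈ 223 N (up the incline)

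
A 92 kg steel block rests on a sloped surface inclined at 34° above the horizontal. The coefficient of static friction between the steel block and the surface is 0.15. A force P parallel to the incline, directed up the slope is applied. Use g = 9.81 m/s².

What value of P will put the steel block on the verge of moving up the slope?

At impending motion up the slope, friction acts down-slope at its limit: f = μ_s N.
P is parallel to the surface, so N = m g cos θ = 748 N.
Along the incline: P = m g sin θ + μ_s N = 505 + 0.15×748 = 617 N.

P ≈ 617 N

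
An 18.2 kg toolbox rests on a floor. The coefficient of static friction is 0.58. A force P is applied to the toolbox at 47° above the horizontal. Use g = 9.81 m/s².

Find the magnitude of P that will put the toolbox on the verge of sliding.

P ≈ 93.6 N

N = m g − P sin α (the pull lifts the toolbox).
At impending slip, P cos α = μ_s N = μ_s (m g − P sin α).
Solving: P (cos α + μ_s sin α) = μ_s m g → P = 0.58×179/(cos 47° + 0.58 sin 47°) = 104/1.106 = 93.6 N.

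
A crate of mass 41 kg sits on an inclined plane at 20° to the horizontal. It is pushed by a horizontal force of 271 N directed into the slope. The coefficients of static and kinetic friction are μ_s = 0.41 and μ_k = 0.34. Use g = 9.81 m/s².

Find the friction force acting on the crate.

f ≈ 117 N (down the incline)

Resolve perpendicular to the incline: N = m g cos θ + P sin θ = 41×9.81×cos 20° + 271×sin 20° = 470.6 N.
Parallel to the incline: P cos θ − m g sin θ = 254.7 − 137.6 = 117.1 N; the friction needed to balance this is 117.1 N acting down the slope.
Maximum static friction: μ_s N = 0.41 × 470.6 = 193 N.
Since 117.1 N is within the 193 N limit, the crate stays put and friction is exactly 117 N.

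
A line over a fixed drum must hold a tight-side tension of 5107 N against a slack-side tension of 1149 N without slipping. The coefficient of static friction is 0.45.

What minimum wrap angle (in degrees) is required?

β_min ≈ 190°

T₂/T₁ = e^{μβ} → β = ln(T₂/T₁)/μ.
β = ln(5107/1149)/0.45 = 1.492/0.45 = 3.315 rad.
In degrees: β = 3.315 × 180/π = 190°.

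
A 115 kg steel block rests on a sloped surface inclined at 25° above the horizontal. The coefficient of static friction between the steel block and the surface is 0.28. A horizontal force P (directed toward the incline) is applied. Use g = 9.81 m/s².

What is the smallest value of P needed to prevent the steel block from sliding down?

P_min ≈ 186 N

The steel block tends to slide down (tan θ > μ_s), so at the point of impending slip friction acts up-slope at its limit: f = μ_s N.
Perpendicular to the incline: N = m g cos θ + P sin θ.
Along the incline: P cos θ + μ_s N = m g sin θ, i.e. P cos θ + μ_s (m g cos θ + P sin θ) = m g sin θ.
Solving, P (cos θ + μ_s sin θ) = m g (sin θ − μ_s cos θ), so P = 1130×0.1689/1.025 = 186 N.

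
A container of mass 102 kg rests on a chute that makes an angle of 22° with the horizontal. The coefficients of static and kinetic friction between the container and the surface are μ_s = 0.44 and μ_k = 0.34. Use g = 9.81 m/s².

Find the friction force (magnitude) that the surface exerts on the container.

The normal reaction is N = m g cos θ = 927.8 N.
Along the slope the weight component is m g sin θ = 374.8 N; friction must supply exactly this, acting up-slope.
Static friction can supply at most μ_s N = 408.2 N.
Since |374.8| ≤ 408.2 N, no slip — friction simply equals what equilibrium demands.

f ≈ 375 N (up the incline)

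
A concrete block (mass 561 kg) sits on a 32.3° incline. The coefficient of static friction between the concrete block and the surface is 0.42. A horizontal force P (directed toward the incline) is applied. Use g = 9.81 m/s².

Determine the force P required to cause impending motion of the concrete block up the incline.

P ≈ 7880 N

At impending motion up the slope, friction acts down-slope at its limit: f = μ_s N.
Perpendicular to the incline: N = m g cos θ + P sin θ.
Along the incline: P cos θ = m g sin θ + μ_s N = m g sin θ + μ_s (m g cos θ + P sin θ).
Solving, P (cos θ − μ_s sin θ) = m g (sin θ + μ_s cos θ), so P = 561×9.81×(sin 32.3° + 0.42 cos 32.3°)/(cos 32.3° − 0.42 sin 32.3°) = 5500×0.8894/0.6208 = 7880 N.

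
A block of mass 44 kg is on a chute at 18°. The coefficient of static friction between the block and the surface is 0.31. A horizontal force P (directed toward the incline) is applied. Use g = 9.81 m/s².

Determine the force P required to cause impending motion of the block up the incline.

P ≈ 305 N

At impending motion up the slope, friction acts down-slope at its limit: f = μ_s N.
Perpendicular to the incline: N = m g cos θ + P sin θ.
Along the incline: P cos θ = m g sin θ + μ_s N = m g sin θ + μ_s (m g cos θ + P sin θ).
Solving, P (cos θ − μ_s sin θ) = m g (sin θ + μ_s cos θ), so P = 44×9.81×(sin 18° + 0.31 cos 18°)/(cos 18° − 0.31 sin 18°) = 432×0.6038/0.8553 = 305 N.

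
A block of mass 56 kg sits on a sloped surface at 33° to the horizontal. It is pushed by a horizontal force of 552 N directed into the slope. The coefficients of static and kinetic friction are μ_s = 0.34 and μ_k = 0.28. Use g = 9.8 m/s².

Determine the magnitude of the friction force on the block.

f ≈ 164 N (down the incline)

The horizontal push has a component P sin θ into the surface, so N = m g cos θ + P sin θ = 460.3 + 300.6 = 760.9 N.
Parallel to the incline: P cos θ − m g sin θ = 462.9 − 298.9 = 164 N; the friction needed to balance this is 164 N acting down the slope.
Maximum static friction: μ_s N = 0.34 × 760.9 = 258.7 N.
|f_req| = 164 ≤ 258.7 N → the block is in equilibrium; friction equals the required value.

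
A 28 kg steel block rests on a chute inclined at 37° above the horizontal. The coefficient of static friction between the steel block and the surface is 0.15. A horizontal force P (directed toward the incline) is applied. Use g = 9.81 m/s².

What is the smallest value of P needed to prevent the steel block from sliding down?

The steel block tends to slide down (tan θ > μ_s), so at the point of impending slip friction acts up-slope at its limit: f = μ_s N.
Perpendicular to the incline: N = m g cos θ + P sin θ.
Along the incline: P cos θ + μ_s N = m g sin θ, i.e. P cos θ + μ_s (m g cos θ + P sin θ) = m g sin θ.
Solving, P (cos θ + μ_s sin θ) = m g (sin θ − μ_s cos θ), so P = 275×0.482/0.8889 = 149 N.

P_min ≈ 149 N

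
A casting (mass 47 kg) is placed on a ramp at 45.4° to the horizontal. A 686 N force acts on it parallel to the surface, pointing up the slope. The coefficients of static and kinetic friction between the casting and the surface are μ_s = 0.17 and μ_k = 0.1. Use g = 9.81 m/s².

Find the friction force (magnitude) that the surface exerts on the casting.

f ≈ 32.4 N (down the incline)

Normal force: N = m g cos θ = 47 × 9.81 × cos 45.4° = 323.7 N.
Parallel to the incline, ΣF = 0 gives f = m g sin θ − P = 328.3 − 686 = -357.7 N (up-slope positive).
The static-friction ceiling is μ_s N = 0.17 × 323.7 = 55.04 N.
Since |-357.7| > 55.04 N, static friction cannot hold it; the casting slides up the incline and kinetic friction applies: f = μ_k N = 0.1 × 323.7 = 32.4 N.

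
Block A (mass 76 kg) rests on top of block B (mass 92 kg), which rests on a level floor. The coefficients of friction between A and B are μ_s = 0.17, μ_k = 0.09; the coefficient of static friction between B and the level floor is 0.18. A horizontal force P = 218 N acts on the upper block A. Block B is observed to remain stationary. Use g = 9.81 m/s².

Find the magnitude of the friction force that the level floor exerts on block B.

f ≈ 67.1 N

Normal force at the A–B interface: N₁ = m_A g = 745.6 N.
Maximum static friction on A from B: μ_s N₁ = 0.17×745.6 = 126.7 N.
P = 218 N exceeds that limit, so A slips over B and the interface friction becomes kinetic: f₁ = μ_k N₁ = 0.09×745.6 = 67.1 N.
By Newton's third law B feels 67.1 N forward from A. With B stationary, the floor's static friction on B balances it: f₂ = 67.1 N (well within μ_s(m_A+m_B)g = 296.7 N).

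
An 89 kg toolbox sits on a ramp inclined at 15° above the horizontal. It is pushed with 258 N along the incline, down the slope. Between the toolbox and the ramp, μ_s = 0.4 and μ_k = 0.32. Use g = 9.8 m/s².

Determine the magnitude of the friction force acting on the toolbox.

f ≈ 270 N (up the incline)

Normal force: N = m g cos θ = 89 × 9.8 × cos 15° = 842.5 N.
For equilibrium along the incline the friction force must supply f = m g sin θ + P = 225.7 + 258 = 483.7 N (positive meaning up-slope).
Static friction can supply at most μ_s N = 337 N.
Since |483.7| > 337 N, static friction cannot hold it; the toolbox slides down the incline and kinetic friction applies: f = μ_k N = 0.32 × 842.5 = 270 N.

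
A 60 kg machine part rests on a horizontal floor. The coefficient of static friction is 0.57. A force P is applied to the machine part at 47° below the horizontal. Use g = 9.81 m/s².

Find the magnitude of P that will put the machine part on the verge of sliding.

N = m g + P sin α (the push presses the machine part into the horizontal floor).
At impending slip, P cos α = μ_s N = μ_s (m g + P sin α).
Solving: P (cos α − μ_s sin α) = μ_s m g → P = 0.57×589/(cos 47° − 0.57 sin 47°) = 336/0.2651 = 1270 N.

P ≈ 1270 N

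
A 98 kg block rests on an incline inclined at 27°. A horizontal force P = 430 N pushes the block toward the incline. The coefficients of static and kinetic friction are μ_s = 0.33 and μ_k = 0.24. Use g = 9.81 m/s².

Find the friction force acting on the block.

f ≈ 53.3 N (up the incline)

Normal direction: N = m g cos θ + P sin θ = 1052 N.
Along the incline, the net driving force (taking up-slope positive) is P cos θ − m g sin θ = 383.1 − 436.5 = -53.32 N, so equilibrium requires friction f = 53.32 N (up-slope).
The limit of static friction is μ_s N = 347.1 N.
|f_req| = 53.32 ≤ 347.1 N → the block is in equilibrium; friction equals the required value.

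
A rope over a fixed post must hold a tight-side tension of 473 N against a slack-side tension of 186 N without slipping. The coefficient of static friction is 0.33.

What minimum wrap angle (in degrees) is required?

β_min ≈ 162°

T₂/T₁ = e^{μβ} → β = ln(T₂/T₁)/μ.
β = ln(473/186)/0.33 = 0.9333/0.33 = 2.828 rad.
In degrees: β = 2.828 × 180/π = 162°.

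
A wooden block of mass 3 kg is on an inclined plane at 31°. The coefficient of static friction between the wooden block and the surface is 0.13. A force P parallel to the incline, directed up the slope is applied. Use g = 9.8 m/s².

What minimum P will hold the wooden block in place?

P_min ≈ 11.9 N

The wooden block tends to slide down (tan θ > μ_s), so at the point of impending slip friction acts up-slope at its limit: f = μ_s N.
P is parallel to the surface, so N = m g cos θ = 25.2 N.
Along the incline: P + μ_s N = m g sin θ, so P = 15.1 − 0.13×25.2 = 11.9 N.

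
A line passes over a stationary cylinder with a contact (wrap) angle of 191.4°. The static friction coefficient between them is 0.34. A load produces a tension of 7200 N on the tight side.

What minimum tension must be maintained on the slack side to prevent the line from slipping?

T_min ≈ 2310 N

Capstan equation at impending slip: T_tight/T_slack = e^{μβ}.
β = 191.4° = 3.341 rad; e^{μβ} = e^{0.34×3.341} = 3.114.
T_slack = T_tight / e^{μβ} = 7200 / 3.114 = 2310 N.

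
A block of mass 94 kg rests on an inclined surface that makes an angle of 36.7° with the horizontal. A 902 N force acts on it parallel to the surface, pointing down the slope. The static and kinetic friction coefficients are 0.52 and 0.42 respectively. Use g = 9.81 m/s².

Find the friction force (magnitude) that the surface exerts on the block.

f ≈ 311 N (up the incline)

The normal reaction is N = m g cos θ = 739.3 N.
The friction needed for equilibrium is m g sin θ + P = 551.1 + 902 = 1453 N, measured positive up-slope.
Maximum static friction available: μ_s N = 0.52 × 739.3 = 384.5 N.
Since |1453| > 384.5 N, static friction cannot hold it; the block slides down the incline and kinetic friction applies: f = μ_k N = 0.42 × 739.3 = 311 N.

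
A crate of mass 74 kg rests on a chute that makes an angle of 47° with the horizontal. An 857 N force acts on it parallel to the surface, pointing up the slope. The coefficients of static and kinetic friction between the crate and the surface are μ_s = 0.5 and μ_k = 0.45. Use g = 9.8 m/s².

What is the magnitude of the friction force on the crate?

The normal reaction is N = m g cos θ = 494.6 N.
The friction needed for equilibrium is m g sin θ − P = 530.4 − 857 = -326.6 N, measured positive up-slope.
The static-friction ceiling is μ_s N = 0.5 × 494.6 = 247.3 N.
Since |-326.6| > 247.3 N, static friction cannot hold it; the crate slides up the incline and kinetic friction applies: f = μ_k N = 0.45 × 494.6 = 223 N.

f ≈ 223 N (down the incline)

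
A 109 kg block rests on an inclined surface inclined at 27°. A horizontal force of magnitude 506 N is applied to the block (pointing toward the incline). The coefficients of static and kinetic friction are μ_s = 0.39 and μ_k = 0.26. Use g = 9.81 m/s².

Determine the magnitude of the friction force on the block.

Resolve perpendicular to the incline: N = m g cos θ + P sin θ = 109×9.81×cos 27° + 506×sin 27° = 1182 N.
Parallel to the incline: P cos θ − m g sin θ = 450.8 − 485.4 = -34.6 N; the friction needed to balance this is 34.6 N acting up the slope.
Maximum static friction: μ_s N = 0.39 × 1182 = 461.2 N.
Since 34.6 N is within the 461.2 N limit, the block stays put and friction is exactly 34.6 N.

f ≈ 34.6 N (up the incline)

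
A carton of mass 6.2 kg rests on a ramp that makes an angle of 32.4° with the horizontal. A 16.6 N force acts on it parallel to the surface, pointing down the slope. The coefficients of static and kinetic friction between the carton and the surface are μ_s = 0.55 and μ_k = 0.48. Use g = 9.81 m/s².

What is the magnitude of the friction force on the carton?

f ≈ 24.6 N (up the incline)

The normal reaction is N = m g cos θ = 51.35 N.
Parallel to the incline, ΣF = 0 gives f = m g sin θ + P = 32.59 + 16.6 = 49.19 N (up-slope positive).
Maximum static friction available: μ_s N = 0.55 × 51.35 = 28.24 N.
Since |49.19| > 28.24 N, static friction cannot hold it; the carton slides down the incline and kinetic friction applies: f = μ_k N = 0.48 × 51.35 = 24.6 N.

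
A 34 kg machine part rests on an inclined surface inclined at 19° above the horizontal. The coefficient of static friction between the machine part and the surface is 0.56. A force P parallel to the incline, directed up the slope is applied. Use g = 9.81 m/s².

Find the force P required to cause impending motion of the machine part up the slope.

At impending motion up the slope, friction acts down-slope at its limit: f = μ_s N.
P is parallel to the surface, so N = m g cos θ = 315 N.
Along the incline: P = m g sin θ + μ_s N = 109 + 0.56×315 = 285 N.

P ≈ 285 N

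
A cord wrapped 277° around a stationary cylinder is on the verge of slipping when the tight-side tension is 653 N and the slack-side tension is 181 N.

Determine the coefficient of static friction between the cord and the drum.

T₂/T₁ = e^{μβ} → μ = ln(T₂/T₁)/β.
β = 277° = 4.835 rad.
μ = ln(653/181)/4.835 = ln(3.608)/4.835 = 0.265.

μ ≈ 0.265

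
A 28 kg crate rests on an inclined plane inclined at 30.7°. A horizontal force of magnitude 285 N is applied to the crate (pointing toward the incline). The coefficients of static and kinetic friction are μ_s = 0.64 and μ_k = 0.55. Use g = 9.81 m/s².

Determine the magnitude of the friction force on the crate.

The horizontal push has a component P sin θ into the surface, so N = m g cos θ + P sin θ = 236.2 + 145.5 = 381.7 N.
Along the incline, the net driving force (taking up-slope positive) is P cos θ − m g sin θ = 245.1 − 140.2 = 104.8 N, so equilibrium requires friction f = -104.8 N (down-slope).
Maximum static friction: μ_s N = 0.64 × 381.7 = 244.3 N.
|f_req| = 104.8 ≤ 244.3 N → the crate is in equilibrium; friction equals the required value.

f ≈ 105 N (down the incline)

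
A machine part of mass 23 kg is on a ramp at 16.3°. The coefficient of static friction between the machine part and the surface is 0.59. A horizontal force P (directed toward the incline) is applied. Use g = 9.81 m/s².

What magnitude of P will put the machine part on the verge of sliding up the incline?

At impending motion up the slope, friction acts down-slope at its limit: f = μ_s N.
Perpendicular to the incline: N = m g cos θ + P sin θ.
Along the incline: P cos θ = m g sin θ + μ_s N = m g sin θ + μ_s (m g cos θ + P sin θ).
Solving, P (cos θ − μ_s sin θ) = m g (sin θ + μ_s cos θ), so P = 23×9.81×(sin 16.3° + 0.59 cos 16.3°)/(cos 16.3° − 0.59 sin 16.3°) = 226×0.847/0.7942 = 241 N.

P ≈ 241 N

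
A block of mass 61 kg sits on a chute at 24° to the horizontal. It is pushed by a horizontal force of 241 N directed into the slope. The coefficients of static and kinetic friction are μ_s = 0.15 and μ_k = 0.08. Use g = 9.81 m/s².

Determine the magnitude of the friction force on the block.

f ≈ 23.2 N (up the incline)

Resolve perpendicular to the incline: N = m g cos θ + P sin θ = 61×9.81×cos 24° + 241×sin 24° = 644.7 N.
Along the incline, the net driving force (taking up-slope positive) is P cos θ − m g sin θ = 220.2 − 243.4 = -23.23 N, so equilibrium requires friction f = 23.23 N (up-slope).
The limit of static friction is μ_s N = 96.7 N.
|f_req| = 23.23 ≤ 96.7 N → the block is in equilibrium; friction equals the required value.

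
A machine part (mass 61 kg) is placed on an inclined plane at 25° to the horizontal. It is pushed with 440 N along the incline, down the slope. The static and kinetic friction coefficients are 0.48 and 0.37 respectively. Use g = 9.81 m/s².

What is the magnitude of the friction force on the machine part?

Perpendicular to the surface, N = m g cos θ = 61·9.81·cos 25° = 542.3 N.
Parallel to the incline, ΣF = 0 gives f = m g sin θ + P = 252.9 + 440 = 692.9 N (up-slope positive).
Maximum static friction available: μ_s N = 0.48 × 542.3 = 260.3 N.
|692.9| exceeds 260.3 N, so the machine part slips down-slope; friction is kinetic, f = μ_k N = 0.37×542.3 = 201 N.

f ≈ 201 N (up the incline)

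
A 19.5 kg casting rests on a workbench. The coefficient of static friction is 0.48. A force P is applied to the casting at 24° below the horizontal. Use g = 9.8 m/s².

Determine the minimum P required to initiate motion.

P ≈ 128 N

N = m g + P sin α (the push presses the casting into the workbench).
At impending slip, P cos α = μ_s N = μ_s (m g + P sin α).
Solving: P (cos α − μ_s sin α) = μ_s m g → P = 0.48×191/(cos 24° − 0.48 sin 24°) = 91.7/0.7183 = 128 N.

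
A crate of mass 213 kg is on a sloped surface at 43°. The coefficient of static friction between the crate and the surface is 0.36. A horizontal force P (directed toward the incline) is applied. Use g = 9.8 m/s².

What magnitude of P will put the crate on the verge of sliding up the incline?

At impending motion up the slope, friction acts down-slope at its limit: f = μ_s N.
Perpendicular to the incline: N = m g cos θ + P sin θ.
Along the incline: P cos θ = m g sin θ + μ_s N = m g sin θ + μ_s (m g cos θ + P sin θ).
Solving, P (cos θ − μ_s sin θ) = m g (sin θ + μ_s cos θ), so P = 213×9.8×(sin 43° + 0.36 cos 43°)/(cos 43° − 0.36 sin 43°) = 2090×0.9453/0.4858 = 4060 N.

P ≈ 4060 N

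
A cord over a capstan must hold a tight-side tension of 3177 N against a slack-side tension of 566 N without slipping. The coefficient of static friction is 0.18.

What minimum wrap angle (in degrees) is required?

T₂/T₁ = e^{μβ} → β = ln(T₂/T₁)/μ.
β = ln(3177/566)/0.18 = 1.725/0.18 = 9.584 rad.
In degrees: β = 9.584 × 180/π = 549°.

β_min ≈ 549°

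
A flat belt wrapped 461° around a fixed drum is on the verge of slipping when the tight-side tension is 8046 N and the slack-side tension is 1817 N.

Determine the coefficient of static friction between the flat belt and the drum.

T₂/T₁ = e^{μβ} → μ = ln(T₂/T₁)/β.
β = 461° = 8.046 rad.
μ = ln(8046/1817)/8.046 = ln(4.428)/8.046 = 0.185.

μ ≈ 0.185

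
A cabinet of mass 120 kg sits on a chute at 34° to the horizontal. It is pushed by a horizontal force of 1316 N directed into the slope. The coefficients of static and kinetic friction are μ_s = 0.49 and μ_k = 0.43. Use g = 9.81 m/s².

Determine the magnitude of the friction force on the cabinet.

f ≈ 433 N (down the incline)

The horizontal push has a component P sin θ into the surface, so N = m g cos θ + P sin θ = 975.9 + 735.9 = 1712 N.
Parallel to the incline: P cos θ − m g sin θ = 1091 − 658.3 = 432.7 N; the friction needed to balance this is 432.7 N acting down the slope.
The limit of static friction is μ_s N = 838.8 N.
Since 432.7 N is within the 838.8 N limit, the cabinet stays put and friction is exactly 433 N.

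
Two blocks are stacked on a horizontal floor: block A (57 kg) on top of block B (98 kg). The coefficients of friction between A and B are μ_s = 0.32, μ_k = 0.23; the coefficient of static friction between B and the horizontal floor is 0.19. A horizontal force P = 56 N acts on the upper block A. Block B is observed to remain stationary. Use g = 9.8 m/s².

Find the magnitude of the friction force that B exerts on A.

f ≈ 56 N

Normal force at the A–B interface: N₁ = m_A g = 558.6 N.
So the A–B interface can sustain at most μ_s N₁ = 178.8 N of static friction.
Since P = 56 N ≤ 178.8 N, A does not slip on B; friction on A equals P = 56 N.
B experiences an equal 56 N forward from A (third law). B is in equilibrium, so the floor supplies f₂ = 56 N of static friction (limit μ_s(m_A+m_B)g = 288.6 N, not exceeded).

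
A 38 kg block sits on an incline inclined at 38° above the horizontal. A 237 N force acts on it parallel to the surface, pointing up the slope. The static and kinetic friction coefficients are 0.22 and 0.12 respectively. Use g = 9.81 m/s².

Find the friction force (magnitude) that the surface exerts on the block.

Perpendicular to the surface, N = m g cos θ = 38·9.81·cos 38° = 293.8 N.
Parallel to the incline, ΣF = 0 gives f = m g sin θ − P = 229.5 − 237 = -7.494 N (up-slope positive).
The static-friction ceiling is μ_s N = 0.22 × 293.8 = 64.63 N.
Since |-7.494| ≤ 64.63 N, static friction is sufficient; f equals the required value, not μ_s N.

f ≈ 7.49 N (down the incline)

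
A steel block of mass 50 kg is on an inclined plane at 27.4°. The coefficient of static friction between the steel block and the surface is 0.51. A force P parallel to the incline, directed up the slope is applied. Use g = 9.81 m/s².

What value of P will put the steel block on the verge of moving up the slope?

P ≈ 448 N

At impending motion up the slope, friction acts down-slope at its limit: f = μ_s N.
P is parallel to the surface, so N = m g cos θ = 435 N.
Along the incline: P = m g sin θ + μ_s N = 226 + 0.51×435 = 448 N.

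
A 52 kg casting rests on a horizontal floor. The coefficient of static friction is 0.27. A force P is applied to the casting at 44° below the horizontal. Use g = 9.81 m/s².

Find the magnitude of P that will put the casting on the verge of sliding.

P ≈ 259 N

N = m g + P sin α (the push presses the casting into the horizontal floor).
At impending slip, P cos α = μ_s N = μ_s (m g + P sin α).
Solving: P (cos α − μ_s sin α) = μ_s m g → P = 0.27×510/(cos 44° − 0.27 sin 44°) = 138/0.5318 = 259 N.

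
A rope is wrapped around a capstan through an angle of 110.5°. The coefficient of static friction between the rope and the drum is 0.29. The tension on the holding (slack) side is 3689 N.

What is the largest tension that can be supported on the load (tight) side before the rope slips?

T_max ≈ 6450 N

At impending slip the capstan equation gives T₂/T₁ = e^{μβ} with β in radians.
β = 110.5° × π/180 = 1.929 rad.
e^{μβ} = e^{0.29×1.929} = 1.749.
T₂ = T₁ · e^{μβ} = 3689 × 1.749 = 6450 N.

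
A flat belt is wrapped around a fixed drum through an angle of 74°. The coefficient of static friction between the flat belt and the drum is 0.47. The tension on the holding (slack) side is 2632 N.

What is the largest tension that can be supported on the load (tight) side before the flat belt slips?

T_max ≈ 4830 N

At impending slip the capstan equation gives T₂/T₁ = e^{μβ} with β in radians.
β = 74° × π/180 = 1.292 rad.
e^{μβ} = e^{0.47×1.292} = 1.835.
T₂ = T₁ · e^{μβ} = 2632 × 1.835 = 4830 N.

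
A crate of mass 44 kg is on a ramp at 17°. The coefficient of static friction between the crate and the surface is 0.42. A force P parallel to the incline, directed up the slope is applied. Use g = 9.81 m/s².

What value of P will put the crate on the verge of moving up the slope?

At impending motion up the slope, friction acts down-slope at its limit: f = μ_s N.
P is parallel to the surface, so N = m g cos θ = 413 N.
Along the incline: P = m g sin θ + μ_s N = 126 + 0.42×413 = 300 N.

P ≈ 300 N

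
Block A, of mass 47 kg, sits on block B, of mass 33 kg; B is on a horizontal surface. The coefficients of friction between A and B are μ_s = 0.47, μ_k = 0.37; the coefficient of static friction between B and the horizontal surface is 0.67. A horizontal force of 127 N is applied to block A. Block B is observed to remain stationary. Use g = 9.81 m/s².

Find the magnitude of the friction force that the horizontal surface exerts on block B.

f ≈ 127 N

Between the blocks, N₁ = m_A g = 461.1 N.
So the A–B interface can sustain at most μ_s N₁ = 216.7 N of static friction.
P = 127 N is within that limit, so A and B move together (both at rest); the A–B friction is simply f₁ = P = 127 N.
B experiences an equal 127 N forward from A (third law). B is in equilibrium, so the floor supplies f₂ = 127 N of static friction (limit μ_s(m_A+m_B)g = 525.8 N, not exceeded).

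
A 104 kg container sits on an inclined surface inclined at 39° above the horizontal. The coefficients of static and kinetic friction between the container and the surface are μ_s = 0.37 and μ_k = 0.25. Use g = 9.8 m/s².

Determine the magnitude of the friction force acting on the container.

f ≈ 198 N (up the incline)

The normal reaction is N = m g cos θ = 792.1 N.
For equilibrium along the incline, friction must balance the weight component: f = m g sin θ = 641.4 N up the slope.
The static-friction ceiling is μ_s N = 0.37 × 792.1 = 293.1 N.
|641.4| exceeds 293.1 N, so the container slips down-slope; friction is kinetic, f = μ_k N = 0.25×792.1 = 198 N.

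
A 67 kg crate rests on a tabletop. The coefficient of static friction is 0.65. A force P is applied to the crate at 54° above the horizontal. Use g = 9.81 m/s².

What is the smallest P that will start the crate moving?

N = m g − P sin α (the pull lifts the crate).
At impending slip, P cos α = μ_s N = μ_s (m g − P sin α).
Solving: P (cos α + μ_s sin α) = μ_s m g → P = 0.65×657/(cos 54° + 0.65 sin 54°) = 427/1.114 = 384 N.

P ≈ 384 N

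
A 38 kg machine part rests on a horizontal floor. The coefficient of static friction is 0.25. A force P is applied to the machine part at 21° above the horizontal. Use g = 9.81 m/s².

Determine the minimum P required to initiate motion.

N = m g − P sin α (the pull lifts the machine part).
At impending slip, P cos α = μ_s N = μ_s (m g − P sin α).
Solving: P (cos α + μ_s sin α) = μ_s m g → P = 0.25×373/(cos 21° + 0.25 sin 21°) = 93.2/1.023 = 91.1 N.

P ≈ 91.1 N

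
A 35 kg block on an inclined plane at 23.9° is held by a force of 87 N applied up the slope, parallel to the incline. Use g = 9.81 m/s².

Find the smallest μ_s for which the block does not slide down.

μ_s,min ≈ 0.166

N = m g cos θ = 313.9 N.
Friction must make up the shortfall along the incline: f = m g sin θ − P = 139.1 − 87 = 52.11 N.
At the threshold f = μ_s N, so μ_s,min = 52.11/313.9 = 0.166.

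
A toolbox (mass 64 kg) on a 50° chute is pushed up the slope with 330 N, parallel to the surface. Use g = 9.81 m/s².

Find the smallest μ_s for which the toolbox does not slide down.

N = m g cos θ = 403.6 N.
Friction must make up the shortfall along the incline: f = m g sin θ − P = 481 − 330 = 151 N.
At the threshold f = μ_s N, so μ_s,min = 151/403.6 = 0.374.

μ_s,min ≈ 0.374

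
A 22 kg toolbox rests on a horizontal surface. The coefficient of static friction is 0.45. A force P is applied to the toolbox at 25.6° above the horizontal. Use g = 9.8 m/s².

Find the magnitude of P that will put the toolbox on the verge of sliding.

N = m g − P sin α (the pull lifts the toolbox).
At impending slip, P cos α = μ_s N = μ_s (m g − P sin α).
Solving: P (cos α + μ_s sin α) = μ_s m g → P = 0.45×216/(cos 25.6° + 0.45 sin 25.6°) = 97/1.096 = 88.5 N.

P ≈ 88.5 N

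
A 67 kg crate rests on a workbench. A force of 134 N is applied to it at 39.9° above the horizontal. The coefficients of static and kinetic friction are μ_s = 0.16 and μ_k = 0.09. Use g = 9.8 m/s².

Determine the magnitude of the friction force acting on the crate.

The vertical component of P reduces the normal force: N = m g − P sin α = 656.6 − 85.95 = 570.6 N.
Horizontally, friction must balance P cos α = 102.8 N.
The static-friction limit is μ_s N = 91.3 N.
The required friction exceeds μ_s N, so the crate moves and f = μ_k N = 51.4 N.

f ≈ 51.4 N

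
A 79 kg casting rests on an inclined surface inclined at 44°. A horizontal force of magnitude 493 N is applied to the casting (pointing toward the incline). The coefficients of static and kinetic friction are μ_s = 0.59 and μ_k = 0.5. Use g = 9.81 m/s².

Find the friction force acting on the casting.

f ≈ 184 N (up the incline)

Normal direction: N = m g cos θ + P sin θ = 899.9 N.
Parallel to the incline: P cos θ − m g sin θ = 354.6 − 538.4 = -183.7 N; the friction needed to balance this is 183.7 N acting up the slope.
Maximum static friction: μ_s N = 0.59 × 899.9 = 531 N.
Since 183.7 N is within the 531 N limit, the casting stays put and friction is exactly 184 N.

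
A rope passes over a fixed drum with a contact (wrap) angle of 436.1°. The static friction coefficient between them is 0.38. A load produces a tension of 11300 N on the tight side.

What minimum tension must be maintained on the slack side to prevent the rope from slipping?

Capstan equation at impending slip: T_tight/T_slack = e^{μβ}.
β = 436.1° = 7.611 rad; e^{μβ} = e^{0.38×7.611} = 18.04.
T_slack = T_tight / e^{μβ} = 11300 / 18.04 = 627 N.

T_min ≈ 627 N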